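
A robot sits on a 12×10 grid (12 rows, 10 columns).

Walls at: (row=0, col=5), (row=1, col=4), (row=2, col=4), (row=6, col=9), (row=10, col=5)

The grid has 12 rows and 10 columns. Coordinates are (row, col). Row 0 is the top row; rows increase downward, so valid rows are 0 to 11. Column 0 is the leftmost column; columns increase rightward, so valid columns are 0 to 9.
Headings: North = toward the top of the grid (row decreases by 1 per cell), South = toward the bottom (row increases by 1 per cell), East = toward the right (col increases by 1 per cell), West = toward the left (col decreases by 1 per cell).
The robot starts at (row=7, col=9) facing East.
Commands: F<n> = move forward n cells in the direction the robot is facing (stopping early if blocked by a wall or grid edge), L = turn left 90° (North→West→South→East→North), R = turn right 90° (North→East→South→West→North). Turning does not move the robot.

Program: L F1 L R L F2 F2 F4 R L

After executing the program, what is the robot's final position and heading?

Start: (row=7, col=9), facing East
  L: turn left, now facing North
  F1: move forward 0/1 (blocked), now at (row=7, col=9)
  L: turn left, now facing West
  R: turn right, now facing North
  L: turn left, now facing West
  F2: move forward 2, now at (row=7, col=7)
  F2: move forward 2, now at (row=7, col=5)
  F4: move forward 4, now at (row=7, col=1)
  R: turn right, now facing North
  L: turn left, now facing West
Final: (row=7, col=1), facing West

Answer: Final position: (row=7, col=1), facing West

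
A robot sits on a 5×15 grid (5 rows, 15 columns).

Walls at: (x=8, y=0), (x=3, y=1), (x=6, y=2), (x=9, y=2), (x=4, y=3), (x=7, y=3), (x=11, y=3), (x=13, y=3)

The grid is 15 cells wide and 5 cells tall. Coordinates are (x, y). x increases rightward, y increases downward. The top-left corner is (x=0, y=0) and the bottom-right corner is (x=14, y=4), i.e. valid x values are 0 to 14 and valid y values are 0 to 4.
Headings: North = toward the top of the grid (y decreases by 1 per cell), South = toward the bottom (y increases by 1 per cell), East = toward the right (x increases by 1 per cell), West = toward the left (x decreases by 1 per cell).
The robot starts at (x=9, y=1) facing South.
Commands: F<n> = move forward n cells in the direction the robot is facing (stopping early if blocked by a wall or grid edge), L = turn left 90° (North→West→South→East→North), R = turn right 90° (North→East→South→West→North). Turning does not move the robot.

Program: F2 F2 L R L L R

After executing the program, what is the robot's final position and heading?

Start: (x=9, y=1), facing South
  F2: move forward 0/2 (blocked), now at (x=9, y=1)
  F2: move forward 0/2 (blocked), now at (x=9, y=1)
  L: turn left, now facing East
  R: turn right, now facing South
  L: turn left, now facing East
  L: turn left, now facing North
  R: turn right, now facing East
Final: (x=9, y=1), facing East

Answer: Final position: (x=9, y=1), facing East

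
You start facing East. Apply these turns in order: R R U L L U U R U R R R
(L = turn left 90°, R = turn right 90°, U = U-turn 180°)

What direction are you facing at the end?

Answer: Final heading: East

Derivation:
Start: East
  R (right (90° clockwise)) -> South
  R (right (90° clockwise)) -> West
  U (U-turn (180°)) -> East
  L (left (90° counter-clockwise)) -> North
  L (left (90° counter-clockwise)) -> West
  U (U-turn (180°)) -> East
  U (U-turn (180°)) -> West
  R (right (90° clockwise)) -> North
  U (U-turn (180°)) -> South
  R (right (90° clockwise)) -> West
  R (right (90° clockwise)) -> North
  R (right (90° clockwise)) -> East
Final: East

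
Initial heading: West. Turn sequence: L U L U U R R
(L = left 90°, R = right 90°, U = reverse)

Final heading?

Start: West
  L (left (90° counter-clockwise)) -> South
  U (U-turn (180°)) -> North
  L (left (90° counter-clockwise)) -> West
  U (U-turn (180°)) -> East
  U (U-turn (180°)) -> West
  R (right (90° clockwise)) -> North
  R (right (90° clockwise)) -> East
Final: East

Answer: Final heading: East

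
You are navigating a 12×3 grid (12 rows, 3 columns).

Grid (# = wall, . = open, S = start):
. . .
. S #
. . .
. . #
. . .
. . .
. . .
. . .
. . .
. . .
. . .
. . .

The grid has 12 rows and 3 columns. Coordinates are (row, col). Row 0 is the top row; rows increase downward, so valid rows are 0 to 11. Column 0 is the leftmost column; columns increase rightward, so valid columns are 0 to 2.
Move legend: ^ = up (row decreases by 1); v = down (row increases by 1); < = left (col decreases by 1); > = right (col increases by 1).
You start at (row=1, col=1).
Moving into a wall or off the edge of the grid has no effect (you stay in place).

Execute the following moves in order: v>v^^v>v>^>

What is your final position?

Answer: Final position: (row=2, col=2)

Derivation:
Start: (row=1, col=1)
  v (down): (row=1, col=1) -> (row=2, col=1)
  > (right): (row=2, col=1) -> (row=2, col=2)
  v (down): blocked, stay at (row=2, col=2)
  ^ (up): blocked, stay at (row=2, col=2)
  ^ (up): blocked, stay at (row=2, col=2)
  v (down): blocked, stay at (row=2, col=2)
  > (right): blocked, stay at (row=2, col=2)
  v (down): blocked, stay at (row=2, col=2)
  > (right): blocked, stay at (row=2, col=2)
  ^ (up): blocked, stay at (row=2, col=2)
  > (right): blocked, stay at (row=2, col=2)
Final: (row=2, col=2)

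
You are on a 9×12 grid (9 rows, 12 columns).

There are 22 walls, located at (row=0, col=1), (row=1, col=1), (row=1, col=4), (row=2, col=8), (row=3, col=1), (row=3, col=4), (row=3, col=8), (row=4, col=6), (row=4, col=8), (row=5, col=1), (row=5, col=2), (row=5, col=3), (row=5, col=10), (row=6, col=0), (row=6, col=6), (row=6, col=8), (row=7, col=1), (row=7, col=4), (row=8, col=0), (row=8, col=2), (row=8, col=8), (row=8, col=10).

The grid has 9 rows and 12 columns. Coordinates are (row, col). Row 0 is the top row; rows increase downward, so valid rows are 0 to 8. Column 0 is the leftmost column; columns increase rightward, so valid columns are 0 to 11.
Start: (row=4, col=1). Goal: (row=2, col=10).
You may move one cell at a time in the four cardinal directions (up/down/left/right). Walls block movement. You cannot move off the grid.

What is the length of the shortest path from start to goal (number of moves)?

Answer: Shortest path length: 13

Derivation:
BFS from (row=4, col=1) until reaching (row=2, col=10):
  Distance 0: (row=4, col=1)
  Distance 1: (row=4, col=0), (row=4, col=2)
  Distance 2: (row=3, col=0), (row=3, col=2), (row=4, col=3), (row=5, col=0)
  Distance 3: (row=2, col=0), (row=2, col=2), (row=3, col=3), (row=4, col=4)
  Distance 4: (row=1, col=0), (row=1, col=2), (row=2, col=1), (row=2, col=3), (row=4, col=5), (row=5, col=4)
  Distance 5: (row=0, col=0), (row=0, col=2), (row=1, col=3), (row=2, col=4), (row=3, col=5), (row=5, col=5), (row=6, col=4)
  Distance 6: (row=0, col=3), (row=2, col=5), (row=3, col=6), (row=5, col=6), (row=6, col=3), (row=6, col=5)
  Distance 7: (row=0, col=4), (row=1, col=5), (row=2, col=6), (row=3, col=7), (row=5, col=7), (row=6, col=2), (row=7, col=3), (row=7, col=5)
  Distance 8: (row=0, col=5), (row=1, col=6), (row=2, col=7), (row=4, col=7), (row=5, col=8), (row=6, col=1), (row=6, col=7), (row=7, col=2), (row=7, col=6), (row=8, col=3), (row=8, col=5)
  Distance 9: (row=0, col=6), (row=1, col=7), (row=5, col=9), (row=7, col=7), (row=8, col=4), (row=8, col=6)
  Distance 10: (row=0, col=7), (row=1, col=8), (row=4, col=9), (row=6, col=9), (row=7, col=8), (row=8, col=7)
  Distance 11: (row=0, col=8), (row=1, col=9), (row=3, col=9), (row=4, col=10), (row=6, col=10), (row=7, col=9)
  Distance 12: (row=0, col=9), (row=1, col=10), (row=2, col=9), (row=3, col=10), (row=4, col=11), (row=6, col=11), (row=7, col=10), (row=8, col=9)
  Distance 13: (row=0, col=10), (row=1, col=11), (row=2, col=10), (row=3, col=11), (row=5, col=11), (row=7, col=11)  <- goal reached here
One shortest path (13 moves): (row=4, col=1) -> (row=4, col=2) -> (row=4, col=3) -> (row=4, col=4) -> (row=4, col=5) -> (row=3, col=5) -> (row=3, col=6) -> (row=3, col=7) -> (row=2, col=7) -> (row=1, col=7) -> (row=1, col=8) -> (row=1, col=9) -> (row=1, col=10) -> (row=2, col=10)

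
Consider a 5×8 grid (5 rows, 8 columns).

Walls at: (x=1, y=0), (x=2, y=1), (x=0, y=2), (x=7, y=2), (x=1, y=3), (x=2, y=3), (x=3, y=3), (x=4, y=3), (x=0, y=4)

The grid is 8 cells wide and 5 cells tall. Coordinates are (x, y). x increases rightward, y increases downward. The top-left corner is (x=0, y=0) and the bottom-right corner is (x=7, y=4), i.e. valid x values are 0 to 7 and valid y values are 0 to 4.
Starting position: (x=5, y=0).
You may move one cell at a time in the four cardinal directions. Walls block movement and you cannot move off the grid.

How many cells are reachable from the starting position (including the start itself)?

Answer: Reachable cells: 30

Derivation:
BFS flood-fill from (x=5, y=0):
  Distance 0: (x=5, y=0)
  Distance 1: (x=4, y=0), (x=6, y=0), (x=5, y=1)
  Distance 2: (x=3, y=0), (x=7, y=0), (x=4, y=1), (x=6, y=1), (x=5, y=2)
  Distance 3: (x=2, y=0), (x=3, y=1), (x=7, y=1), (x=4, y=2), (x=6, y=2), (x=5, y=3)
  Distance 4: (x=3, y=2), (x=6, y=3), (x=5, y=4)
  Distance 5: (x=2, y=2), (x=7, y=3), (x=4, y=4), (x=6, y=4)
  Distance 6: (x=1, y=2), (x=3, y=4), (x=7, y=4)
  Distance 7: (x=1, y=1), (x=2, y=4)
  Distance 8: (x=0, y=1), (x=1, y=4)
  Distance 9: (x=0, y=0)
Total reachable: 30 (grid has 31 open cells total)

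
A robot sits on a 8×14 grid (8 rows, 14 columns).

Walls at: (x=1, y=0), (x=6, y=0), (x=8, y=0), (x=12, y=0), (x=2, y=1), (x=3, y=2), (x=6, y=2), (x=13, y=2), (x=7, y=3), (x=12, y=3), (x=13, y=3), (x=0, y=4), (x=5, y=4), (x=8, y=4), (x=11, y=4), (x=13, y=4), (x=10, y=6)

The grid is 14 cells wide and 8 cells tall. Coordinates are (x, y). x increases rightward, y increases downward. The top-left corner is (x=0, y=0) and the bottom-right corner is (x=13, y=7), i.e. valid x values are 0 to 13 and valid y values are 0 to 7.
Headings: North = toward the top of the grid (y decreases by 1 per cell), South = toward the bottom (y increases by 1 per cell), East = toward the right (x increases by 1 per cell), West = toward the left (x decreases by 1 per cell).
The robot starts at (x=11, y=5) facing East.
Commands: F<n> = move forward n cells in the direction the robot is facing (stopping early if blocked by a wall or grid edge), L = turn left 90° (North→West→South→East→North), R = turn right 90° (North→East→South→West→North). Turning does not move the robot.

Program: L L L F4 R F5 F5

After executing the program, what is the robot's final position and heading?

Start: (x=11, y=5), facing East
  L: turn left, now facing North
  L: turn left, now facing West
  L: turn left, now facing South
  F4: move forward 2/4 (blocked), now at (x=11, y=7)
  R: turn right, now facing West
  F5: move forward 5, now at (x=6, y=7)
  F5: move forward 5, now at (x=1, y=7)
Final: (x=1, y=7), facing West

Answer: Final position: (x=1, y=7), facing West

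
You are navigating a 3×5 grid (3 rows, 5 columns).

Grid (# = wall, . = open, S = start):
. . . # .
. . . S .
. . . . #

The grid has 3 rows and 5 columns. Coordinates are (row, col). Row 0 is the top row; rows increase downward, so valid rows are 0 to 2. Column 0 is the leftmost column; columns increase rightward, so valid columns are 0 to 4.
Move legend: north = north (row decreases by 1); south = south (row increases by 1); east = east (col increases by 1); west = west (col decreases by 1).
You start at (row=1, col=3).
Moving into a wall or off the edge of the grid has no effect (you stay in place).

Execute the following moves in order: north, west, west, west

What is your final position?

Start: (row=1, col=3)
  north (north): blocked, stay at (row=1, col=3)
  west (west): (row=1, col=3) -> (row=1, col=2)
  west (west): (row=1, col=2) -> (row=1, col=1)
  west (west): (row=1, col=1) -> (row=1, col=0)
Final: (row=1, col=0)

Answer: Final position: (row=1, col=0)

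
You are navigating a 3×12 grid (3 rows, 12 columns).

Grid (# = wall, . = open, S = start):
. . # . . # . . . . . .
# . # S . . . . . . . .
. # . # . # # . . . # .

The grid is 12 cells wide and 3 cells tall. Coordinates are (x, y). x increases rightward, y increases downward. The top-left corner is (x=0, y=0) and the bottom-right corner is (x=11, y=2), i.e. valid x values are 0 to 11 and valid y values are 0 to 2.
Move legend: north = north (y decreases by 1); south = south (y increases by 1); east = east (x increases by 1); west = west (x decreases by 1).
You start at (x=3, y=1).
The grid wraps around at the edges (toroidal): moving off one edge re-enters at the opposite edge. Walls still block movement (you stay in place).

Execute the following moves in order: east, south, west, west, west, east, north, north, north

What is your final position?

Answer: Final position: (x=4, y=2)

Derivation:
Start: (x=3, y=1)
  east (east): (x=3, y=1) -> (x=4, y=1)
  south (south): (x=4, y=1) -> (x=4, y=2)
  [×3]west (west): blocked, stay at (x=4, y=2)
  east (east): blocked, stay at (x=4, y=2)
  north (north): (x=4, y=2) -> (x=4, y=1)
  north (north): (x=4, y=1) -> (x=4, y=0)
  north (north): (x=4, y=0) -> (x=4, y=2)
Final: (x=4, y=2)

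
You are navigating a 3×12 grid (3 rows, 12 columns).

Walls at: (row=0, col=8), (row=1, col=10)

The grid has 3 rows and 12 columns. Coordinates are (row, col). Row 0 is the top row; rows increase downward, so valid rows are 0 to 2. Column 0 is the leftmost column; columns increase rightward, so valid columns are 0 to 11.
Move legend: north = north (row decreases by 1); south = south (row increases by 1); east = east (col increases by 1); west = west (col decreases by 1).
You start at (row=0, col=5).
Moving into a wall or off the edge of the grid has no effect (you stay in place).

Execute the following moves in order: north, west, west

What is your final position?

Answer: Final position: (row=0, col=3)

Derivation:
Start: (row=0, col=5)
  north (north): blocked, stay at (row=0, col=5)
  west (west): (row=0, col=5) -> (row=0, col=4)
  west (west): (row=0, col=4) -> (row=0, col=3)
Final: (row=0, col=3)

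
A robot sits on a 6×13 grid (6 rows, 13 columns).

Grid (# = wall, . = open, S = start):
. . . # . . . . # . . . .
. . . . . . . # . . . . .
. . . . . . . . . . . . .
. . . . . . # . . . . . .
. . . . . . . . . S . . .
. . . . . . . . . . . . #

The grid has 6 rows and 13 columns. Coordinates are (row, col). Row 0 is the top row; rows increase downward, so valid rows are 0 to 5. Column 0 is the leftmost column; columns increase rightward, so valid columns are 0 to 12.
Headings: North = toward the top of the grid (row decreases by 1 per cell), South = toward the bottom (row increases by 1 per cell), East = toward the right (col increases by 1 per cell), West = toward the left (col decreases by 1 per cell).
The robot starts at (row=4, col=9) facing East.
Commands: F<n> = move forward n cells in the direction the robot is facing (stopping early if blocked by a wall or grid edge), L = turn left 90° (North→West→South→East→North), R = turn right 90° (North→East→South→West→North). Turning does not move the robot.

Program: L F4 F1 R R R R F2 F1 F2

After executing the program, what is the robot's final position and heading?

Start: (row=4, col=9), facing East
  L: turn left, now facing North
  F4: move forward 4, now at (row=0, col=9)
  F1: move forward 0/1 (blocked), now at (row=0, col=9)
  R: turn right, now facing East
  R: turn right, now facing South
  R: turn right, now facing West
  R: turn right, now facing North
  F2: move forward 0/2 (blocked), now at (row=0, col=9)
  F1: move forward 0/1 (blocked), now at (row=0, col=9)
  F2: move forward 0/2 (blocked), now at (row=0, col=9)
Final: (row=0, col=9), facing North

Answer: Final position: (row=0, col=9), facing North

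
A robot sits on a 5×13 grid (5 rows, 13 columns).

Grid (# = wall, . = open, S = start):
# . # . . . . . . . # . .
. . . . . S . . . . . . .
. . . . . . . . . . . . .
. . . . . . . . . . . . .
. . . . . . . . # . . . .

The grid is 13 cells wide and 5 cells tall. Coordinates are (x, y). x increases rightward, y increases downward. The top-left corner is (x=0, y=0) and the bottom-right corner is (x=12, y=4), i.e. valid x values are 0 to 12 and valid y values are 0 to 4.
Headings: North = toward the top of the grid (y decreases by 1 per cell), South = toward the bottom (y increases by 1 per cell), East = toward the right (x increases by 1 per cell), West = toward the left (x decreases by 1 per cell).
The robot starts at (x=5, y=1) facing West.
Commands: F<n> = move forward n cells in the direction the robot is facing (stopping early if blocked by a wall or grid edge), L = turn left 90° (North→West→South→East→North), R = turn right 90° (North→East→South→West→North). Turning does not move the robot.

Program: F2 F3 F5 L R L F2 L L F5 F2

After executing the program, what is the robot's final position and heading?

Start: (x=5, y=1), facing West
  F2: move forward 2, now at (x=3, y=1)
  F3: move forward 3, now at (x=0, y=1)
  F5: move forward 0/5 (blocked), now at (x=0, y=1)
  L: turn left, now facing South
  R: turn right, now facing West
  L: turn left, now facing South
  F2: move forward 2, now at (x=0, y=3)
  L: turn left, now facing East
  L: turn left, now facing North
  F5: move forward 2/5 (blocked), now at (x=0, y=1)
  F2: move forward 0/2 (blocked), now at (x=0, y=1)
Final: (x=0, y=1), facing North

Answer: Final position: (x=0, y=1), facing North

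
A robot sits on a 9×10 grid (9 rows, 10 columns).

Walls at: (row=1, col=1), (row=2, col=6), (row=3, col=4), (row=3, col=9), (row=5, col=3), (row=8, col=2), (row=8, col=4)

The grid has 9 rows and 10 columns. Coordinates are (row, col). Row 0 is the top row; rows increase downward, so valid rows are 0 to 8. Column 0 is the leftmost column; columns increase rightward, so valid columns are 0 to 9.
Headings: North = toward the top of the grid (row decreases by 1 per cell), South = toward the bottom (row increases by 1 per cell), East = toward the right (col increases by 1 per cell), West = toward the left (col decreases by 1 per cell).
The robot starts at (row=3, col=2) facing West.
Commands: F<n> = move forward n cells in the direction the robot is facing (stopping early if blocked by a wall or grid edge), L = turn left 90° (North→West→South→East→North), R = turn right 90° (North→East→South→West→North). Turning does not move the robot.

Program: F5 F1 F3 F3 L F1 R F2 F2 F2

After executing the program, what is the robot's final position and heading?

Answer: Final position: (row=4, col=0), facing West

Derivation:
Start: (row=3, col=2), facing West
  F5: move forward 2/5 (blocked), now at (row=3, col=0)
  F1: move forward 0/1 (blocked), now at (row=3, col=0)
  F3: move forward 0/3 (blocked), now at (row=3, col=0)
  F3: move forward 0/3 (blocked), now at (row=3, col=0)
  L: turn left, now facing South
  F1: move forward 1, now at (row=4, col=0)
  R: turn right, now facing West
  [×3]F2: move forward 0/2 (blocked), now at (row=4, col=0)
Final: (row=4, col=0), facing West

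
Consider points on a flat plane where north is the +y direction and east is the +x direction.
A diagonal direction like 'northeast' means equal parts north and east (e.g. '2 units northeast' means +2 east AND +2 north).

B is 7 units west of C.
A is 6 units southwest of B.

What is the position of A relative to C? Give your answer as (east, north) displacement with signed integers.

Answer: A is at (east=-13, north=-6) relative to C.

Derivation:
Place C at the origin (east=0, north=0).
  B is 7 units west of C: delta (east=-7, north=+0); B at (east=-7, north=0).
  A is 6 units southwest of B: delta (east=-6, north=-6); A at (east=-13, north=-6).
Therefore A relative to C: (east=-13, north=-6).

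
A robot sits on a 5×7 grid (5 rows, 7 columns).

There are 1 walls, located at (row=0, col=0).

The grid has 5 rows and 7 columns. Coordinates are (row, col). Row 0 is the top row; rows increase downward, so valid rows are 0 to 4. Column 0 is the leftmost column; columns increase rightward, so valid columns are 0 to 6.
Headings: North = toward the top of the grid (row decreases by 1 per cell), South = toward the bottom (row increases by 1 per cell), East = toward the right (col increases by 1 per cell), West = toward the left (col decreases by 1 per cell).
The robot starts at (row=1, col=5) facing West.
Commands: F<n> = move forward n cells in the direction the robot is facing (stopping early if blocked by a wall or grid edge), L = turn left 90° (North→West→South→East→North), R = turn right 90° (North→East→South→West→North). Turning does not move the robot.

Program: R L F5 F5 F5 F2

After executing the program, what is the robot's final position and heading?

Start: (row=1, col=5), facing West
  R: turn right, now facing North
  L: turn left, now facing West
  F5: move forward 5, now at (row=1, col=0)
  F5: move forward 0/5 (blocked), now at (row=1, col=0)
  F5: move forward 0/5 (blocked), now at (row=1, col=0)
  F2: move forward 0/2 (blocked), now at (row=1, col=0)
Final: (row=1, col=0), facing West

Answer: Final position: (row=1, col=0), facing West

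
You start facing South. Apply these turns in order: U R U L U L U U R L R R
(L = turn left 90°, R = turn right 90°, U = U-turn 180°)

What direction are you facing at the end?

Start: South
  U (U-turn (180°)) -> North
  R (right (90° clockwise)) -> East
  U (U-turn (180°)) -> West
  L (left (90° counter-clockwise)) -> South
  U (U-turn (180°)) -> North
  L (left (90° counter-clockwise)) -> West
  U (U-turn (180°)) -> East
  U (U-turn (180°)) -> West
  R (right (90° clockwise)) -> North
  L (left (90° counter-clockwise)) -> West
  R (right (90° clockwise)) -> North
  R (right (90° clockwise)) -> East
Final: East

Answer: Final heading: East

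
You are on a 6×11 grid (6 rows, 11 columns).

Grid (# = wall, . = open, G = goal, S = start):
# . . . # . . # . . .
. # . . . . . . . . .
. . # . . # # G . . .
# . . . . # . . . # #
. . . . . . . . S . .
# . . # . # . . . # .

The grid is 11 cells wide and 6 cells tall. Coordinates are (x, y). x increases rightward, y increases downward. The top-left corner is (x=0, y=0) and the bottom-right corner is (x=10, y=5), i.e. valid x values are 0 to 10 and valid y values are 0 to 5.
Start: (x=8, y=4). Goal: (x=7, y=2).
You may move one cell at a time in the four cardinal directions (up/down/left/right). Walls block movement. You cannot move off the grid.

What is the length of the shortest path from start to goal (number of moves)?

BFS from (x=8, y=4) until reaching (x=7, y=2):
  Distance 0: (x=8, y=4)
  Distance 1: (x=8, y=3), (x=7, y=4), (x=9, y=4), (x=8, y=5)
  Distance 2: (x=8, y=2), (x=7, y=3), (x=6, y=4), (x=10, y=4), (x=7, y=5)
  Distance 3: (x=8, y=1), (x=7, y=2), (x=9, y=2), (x=6, y=3), (x=5, y=4), (x=6, y=5), (x=10, y=5)  <- goal reached here
One shortest path (3 moves): (x=8, y=4) -> (x=7, y=4) -> (x=7, y=3) -> (x=7, y=2)

Answer: Shortest path length: 3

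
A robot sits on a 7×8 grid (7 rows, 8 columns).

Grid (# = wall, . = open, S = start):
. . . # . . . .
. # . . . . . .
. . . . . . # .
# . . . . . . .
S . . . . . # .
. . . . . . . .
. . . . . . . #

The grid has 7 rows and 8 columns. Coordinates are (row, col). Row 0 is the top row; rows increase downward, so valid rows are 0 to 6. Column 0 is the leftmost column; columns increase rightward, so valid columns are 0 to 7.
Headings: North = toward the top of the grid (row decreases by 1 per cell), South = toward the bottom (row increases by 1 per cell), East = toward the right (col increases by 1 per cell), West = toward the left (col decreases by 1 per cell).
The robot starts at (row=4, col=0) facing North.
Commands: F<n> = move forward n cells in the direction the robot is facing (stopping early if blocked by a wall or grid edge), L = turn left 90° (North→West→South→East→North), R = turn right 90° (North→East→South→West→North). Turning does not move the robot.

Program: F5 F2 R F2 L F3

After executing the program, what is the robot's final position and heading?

Start: (row=4, col=0), facing North
  F5: move forward 0/5 (blocked), now at (row=4, col=0)
  F2: move forward 0/2 (blocked), now at (row=4, col=0)
  R: turn right, now facing East
  F2: move forward 2, now at (row=4, col=2)
  L: turn left, now facing North
  F3: move forward 3, now at (row=1, col=2)
Final: (row=1, col=2), facing North

Answer: Final position: (row=1, col=2), facing North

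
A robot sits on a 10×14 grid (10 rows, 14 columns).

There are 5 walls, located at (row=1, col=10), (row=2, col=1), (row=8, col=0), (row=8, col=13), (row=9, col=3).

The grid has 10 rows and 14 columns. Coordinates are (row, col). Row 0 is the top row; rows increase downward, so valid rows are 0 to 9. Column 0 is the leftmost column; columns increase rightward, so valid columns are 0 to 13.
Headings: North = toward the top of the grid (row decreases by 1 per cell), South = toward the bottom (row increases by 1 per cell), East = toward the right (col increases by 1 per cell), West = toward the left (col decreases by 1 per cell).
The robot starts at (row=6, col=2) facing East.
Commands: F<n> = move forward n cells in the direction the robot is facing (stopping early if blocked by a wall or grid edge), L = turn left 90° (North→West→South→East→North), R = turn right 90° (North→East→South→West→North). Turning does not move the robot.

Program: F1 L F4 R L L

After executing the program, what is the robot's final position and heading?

Answer: Final position: (row=2, col=3), facing West

Derivation:
Start: (row=6, col=2), facing East
  F1: move forward 1, now at (row=6, col=3)
  L: turn left, now facing North
  F4: move forward 4, now at (row=2, col=3)
  R: turn right, now facing East
  L: turn left, now facing North
  L: turn left, now facing West
Final: (row=2, col=3), facing West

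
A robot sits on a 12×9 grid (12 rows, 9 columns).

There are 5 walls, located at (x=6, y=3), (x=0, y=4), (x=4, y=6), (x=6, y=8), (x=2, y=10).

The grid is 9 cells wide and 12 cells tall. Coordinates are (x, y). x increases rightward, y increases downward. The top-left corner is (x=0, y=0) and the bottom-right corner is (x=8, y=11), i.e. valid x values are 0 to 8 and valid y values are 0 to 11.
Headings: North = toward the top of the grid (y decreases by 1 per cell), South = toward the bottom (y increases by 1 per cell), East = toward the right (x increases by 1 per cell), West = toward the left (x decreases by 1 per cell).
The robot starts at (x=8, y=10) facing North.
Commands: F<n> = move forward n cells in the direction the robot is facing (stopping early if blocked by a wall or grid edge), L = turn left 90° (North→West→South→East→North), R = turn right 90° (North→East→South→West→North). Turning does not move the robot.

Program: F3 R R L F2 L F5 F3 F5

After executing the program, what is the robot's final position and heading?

Start: (x=8, y=10), facing North
  F3: move forward 3, now at (x=8, y=7)
  R: turn right, now facing East
  R: turn right, now facing South
  L: turn left, now facing East
  F2: move forward 0/2 (blocked), now at (x=8, y=7)
  L: turn left, now facing North
  F5: move forward 5, now at (x=8, y=2)
  F3: move forward 2/3 (blocked), now at (x=8, y=0)
  F5: move forward 0/5 (blocked), now at (x=8, y=0)
Final: (x=8, y=0), facing North

Answer: Final position: (x=8, y=0), facing North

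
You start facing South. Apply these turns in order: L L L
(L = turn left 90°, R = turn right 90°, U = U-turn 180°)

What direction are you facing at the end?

Answer: Final heading: West

Derivation:
Start: South
  L (left (90° counter-clockwise)) -> East
  L (left (90° counter-clockwise)) -> North
  L (left (90° counter-clockwise)) -> West
Final: West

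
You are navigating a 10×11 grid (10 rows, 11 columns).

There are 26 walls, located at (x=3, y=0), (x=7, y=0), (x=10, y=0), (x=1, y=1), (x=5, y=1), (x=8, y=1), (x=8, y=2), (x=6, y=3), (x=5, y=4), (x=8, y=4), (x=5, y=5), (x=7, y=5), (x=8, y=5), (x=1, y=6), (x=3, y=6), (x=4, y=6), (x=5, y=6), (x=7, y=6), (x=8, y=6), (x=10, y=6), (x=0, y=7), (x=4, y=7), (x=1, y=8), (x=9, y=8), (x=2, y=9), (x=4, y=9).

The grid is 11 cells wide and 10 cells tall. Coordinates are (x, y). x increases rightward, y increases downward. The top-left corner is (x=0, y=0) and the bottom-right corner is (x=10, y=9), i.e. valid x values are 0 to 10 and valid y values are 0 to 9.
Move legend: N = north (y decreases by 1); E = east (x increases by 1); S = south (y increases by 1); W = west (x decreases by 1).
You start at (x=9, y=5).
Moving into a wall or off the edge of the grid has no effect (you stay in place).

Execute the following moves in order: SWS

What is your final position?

Answer: Final position: (x=9, y=7)

Derivation:
Start: (x=9, y=5)
  S (south): (x=9, y=5) -> (x=9, y=6)
  W (west): blocked, stay at (x=9, y=6)
  S (south): (x=9, y=6) -> (x=9, y=7)
Final: (x=9, y=7)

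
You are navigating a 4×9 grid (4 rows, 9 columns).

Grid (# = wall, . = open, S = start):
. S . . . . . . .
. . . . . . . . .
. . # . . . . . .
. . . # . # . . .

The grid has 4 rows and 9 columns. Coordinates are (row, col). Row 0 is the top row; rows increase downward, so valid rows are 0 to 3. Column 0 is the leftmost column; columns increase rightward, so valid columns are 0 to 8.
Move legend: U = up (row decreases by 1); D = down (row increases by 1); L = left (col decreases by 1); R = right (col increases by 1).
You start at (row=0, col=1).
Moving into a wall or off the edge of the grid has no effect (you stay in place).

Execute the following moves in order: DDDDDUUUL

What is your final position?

Start: (row=0, col=1)
  D (down): (row=0, col=1) -> (row=1, col=1)
  D (down): (row=1, col=1) -> (row=2, col=1)
  D (down): (row=2, col=1) -> (row=3, col=1)
  D (down): blocked, stay at (row=3, col=1)
  D (down): blocked, stay at (row=3, col=1)
  U (up): (row=3, col=1) -> (row=2, col=1)
  U (up): (row=2, col=1) -> (row=1, col=1)
  U (up): (row=1, col=1) -> (row=0, col=1)
  L (left): (row=0, col=1) -> (row=0, col=0)
Final: (row=0, col=0)

Answer: Final position: (row=0, col=0)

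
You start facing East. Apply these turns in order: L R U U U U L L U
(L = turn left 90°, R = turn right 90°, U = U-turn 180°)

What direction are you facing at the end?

Start: East
  L (left (90° counter-clockwise)) -> North
  R (right (90° clockwise)) -> East
  U (U-turn (180°)) -> West
  U (U-turn (180°)) -> East
  U (U-turn (180°)) -> West
  U (U-turn (180°)) -> East
  L (left (90° counter-clockwise)) -> North
  L (left (90° counter-clockwise)) -> West
  U (U-turn (180°)) -> East
Final: East

Answer: Final heading: East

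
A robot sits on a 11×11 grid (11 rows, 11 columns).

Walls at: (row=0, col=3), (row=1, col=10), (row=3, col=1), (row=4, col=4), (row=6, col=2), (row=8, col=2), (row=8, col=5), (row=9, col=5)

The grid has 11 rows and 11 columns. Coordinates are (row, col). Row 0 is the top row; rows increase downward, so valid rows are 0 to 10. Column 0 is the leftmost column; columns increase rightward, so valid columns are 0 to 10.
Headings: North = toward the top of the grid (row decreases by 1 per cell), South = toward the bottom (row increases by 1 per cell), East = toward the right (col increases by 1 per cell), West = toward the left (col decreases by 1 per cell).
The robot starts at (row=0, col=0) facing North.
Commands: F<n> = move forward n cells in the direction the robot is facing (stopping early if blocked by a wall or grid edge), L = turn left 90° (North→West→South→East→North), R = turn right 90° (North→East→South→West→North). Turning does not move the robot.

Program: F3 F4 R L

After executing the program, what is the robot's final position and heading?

Start: (row=0, col=0), facing North
  F3: move forward 0/3 (blocked), now at (row=0, col=0)
  F4: move forward 0/4 (blocked), now at (row=0, col=0)
  R: turn right, now facing East
  L: turn left, now facing North
Final: (row=0, col=0), facing North

Answer: Final position: (row=0, col=0), facing North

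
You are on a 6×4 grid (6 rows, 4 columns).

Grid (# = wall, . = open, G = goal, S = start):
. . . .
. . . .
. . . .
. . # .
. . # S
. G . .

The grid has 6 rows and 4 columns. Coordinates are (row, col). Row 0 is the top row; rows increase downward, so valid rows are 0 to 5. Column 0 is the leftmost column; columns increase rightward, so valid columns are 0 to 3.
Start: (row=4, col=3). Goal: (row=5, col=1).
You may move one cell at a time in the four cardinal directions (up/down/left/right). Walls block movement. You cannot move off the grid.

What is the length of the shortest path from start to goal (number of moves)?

BFS from (row=4, col=3) until reaching (row=5, col=1):
  Distance 0: (row=4, col=3)
  Distance 1: (row=3, col=3), (row=5, col=3)
  Distance 2: (row=2, col=3), (row=5, col=2)
  Distance 3: (row=1, col=3), (row=2, col=2), (row=5, col=1)  <- goal reached here
One shortest path (3 moves): (row=4, col=3) -> (row=5, col=3) -> (row=5, col=2) -> (row=5, col=1)

Answer: Shortest path length: 3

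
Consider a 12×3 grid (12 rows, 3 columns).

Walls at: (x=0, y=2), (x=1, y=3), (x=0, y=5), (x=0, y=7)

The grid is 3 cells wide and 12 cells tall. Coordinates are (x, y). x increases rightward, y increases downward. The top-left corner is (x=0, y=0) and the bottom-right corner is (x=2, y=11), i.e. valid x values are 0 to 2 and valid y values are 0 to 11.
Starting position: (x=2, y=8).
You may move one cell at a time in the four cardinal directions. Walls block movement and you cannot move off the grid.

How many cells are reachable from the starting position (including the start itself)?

BFS flood-fill from (x=2, y=8):
  Distance 0: (x=2, y=8)
  Distance 1: (x=2, y=7), (x=1, y=8), (x=2, y=9)
  Distance 2: (x=2, y=6), (x=1, y=7), (x=0, y=8), (x=1, y=9), (x=2, y=10)
  Distance 3: (x=2, y=5), (x=1, y=6), (x=0, y=9), (x=1, y=10), (x=2, y=11)
  Distance 4: (x=2, y=4), (x=1, y=5), (x=0, y=6), (x=0, y=10), (x=1, y=11)
  Distance 5: (x=2, y=3), (x=1, y=4), (x=0, y=11)
  Distance 6: (x=2, y=2), (x=0, y=4)
  Distance 7: (x=2, y=1), (x=1, y=2), (x=0, y=3)
  Distance 8: (x=2, y=0), (x=1, y=1)
  Distance 9: (x=1, y=0), (x=0, y=1)
  Distance 10: (x=0, y=0)
Total reachable: 32 (grid has 32 open cells total)

Answer: Reachable cells: 32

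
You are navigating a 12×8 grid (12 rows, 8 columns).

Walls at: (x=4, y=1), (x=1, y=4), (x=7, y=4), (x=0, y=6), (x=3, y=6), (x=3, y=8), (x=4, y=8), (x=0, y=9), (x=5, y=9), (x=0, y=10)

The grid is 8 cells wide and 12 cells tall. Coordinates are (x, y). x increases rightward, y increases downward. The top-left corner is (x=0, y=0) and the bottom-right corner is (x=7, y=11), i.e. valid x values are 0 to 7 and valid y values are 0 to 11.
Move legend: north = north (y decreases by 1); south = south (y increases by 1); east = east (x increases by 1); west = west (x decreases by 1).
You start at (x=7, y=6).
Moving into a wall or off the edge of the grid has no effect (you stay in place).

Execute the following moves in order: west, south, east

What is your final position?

Start: (x=7, y=6)
  west (west): (x=7, y=6) -> (x=6, y=6)
  south (south): (x=6, y=6) -> (x=6, y=7)
  east (east): (x=6, y=7) -> (x=7, y=7)
Final: (x=7, y=7)

Answer: Final position: (x=7, y=7)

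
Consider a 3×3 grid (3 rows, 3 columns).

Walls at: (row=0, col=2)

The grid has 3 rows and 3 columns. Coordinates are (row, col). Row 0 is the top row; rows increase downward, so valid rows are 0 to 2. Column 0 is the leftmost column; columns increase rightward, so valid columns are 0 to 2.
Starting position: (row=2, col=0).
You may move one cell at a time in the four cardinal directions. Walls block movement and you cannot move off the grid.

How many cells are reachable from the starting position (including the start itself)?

BFS flood-fill from (row=2, col=0):
  Distance 0: (row=2, col=0)
  Distance 1: (row=1, col=0), (row=2, col=1)
  Distance 2: (row=0, col=0), (row=1, col=1), (row=2, col=2)
  Distance 3: (row=0, col=1), (row=1, col=2)
Total reachable: 8 (grid has 8 open cells total)

Answer: Reachable cells: 8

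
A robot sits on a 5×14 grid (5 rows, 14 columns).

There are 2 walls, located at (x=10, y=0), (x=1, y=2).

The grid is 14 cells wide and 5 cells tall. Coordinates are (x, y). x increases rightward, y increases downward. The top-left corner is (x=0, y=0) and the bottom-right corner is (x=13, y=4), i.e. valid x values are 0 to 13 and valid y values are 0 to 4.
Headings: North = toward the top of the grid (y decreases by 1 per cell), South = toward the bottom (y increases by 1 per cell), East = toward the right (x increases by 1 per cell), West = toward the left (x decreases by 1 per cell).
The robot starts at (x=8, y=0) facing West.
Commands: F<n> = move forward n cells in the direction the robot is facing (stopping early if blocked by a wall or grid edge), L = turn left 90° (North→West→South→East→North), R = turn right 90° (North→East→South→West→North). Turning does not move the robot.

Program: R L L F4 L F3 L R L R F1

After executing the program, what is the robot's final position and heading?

Answer: Final position: (x=12, y=4), facing East

Derivation:
Start: (x=8, y=0), facing West
  R: turn right, now facing North
  L: turn left, now facing West
  L: turn left, now facing South
  F4: move forward 4, now at (x=8, y=4)
  L: turn left, now facing East
  F3: move forward 3, now at (x=11, y=4)
  L: turn left, now facing North
  R: turn right, now facing East
  L: turn left, now facing North
  R: turn right, now facing East
  F1: move forward 1, now at (x=12, y=4)
Final: (x=12, y=4), facing East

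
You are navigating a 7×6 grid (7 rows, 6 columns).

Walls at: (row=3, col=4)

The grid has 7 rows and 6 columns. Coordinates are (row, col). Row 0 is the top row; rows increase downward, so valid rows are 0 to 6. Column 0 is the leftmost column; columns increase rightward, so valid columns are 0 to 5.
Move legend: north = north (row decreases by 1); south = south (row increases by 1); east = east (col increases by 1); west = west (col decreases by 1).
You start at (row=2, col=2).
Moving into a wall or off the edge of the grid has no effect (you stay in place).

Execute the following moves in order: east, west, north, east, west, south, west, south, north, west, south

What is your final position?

Start: (row=2, col=2)
  east (east): (row=2, col=2) -> (row=2, col=3)
  west (west): (row=2, col=3) -> (row=2, col=2)
  north (north): (row=2, col=2) -> (row=1, col=2)
  east (east): (row=1, col=2) -> (row=1, col=3)
  west (west): (row=1, col=3) -> (row=1, col=2)
  south (south): (row=1, col=2) -> (row=2, col=2)
  west (west): (row=2, col=2) -> (row=2, col=1)
  south (south): (row=2, col=1) -> (row=3, col=1)
  north (north): (row=3, col=1) -> (row=2, col=1)
  west (west): (row=2, col=1) -> (row=2, col=0)
  south (south): (row=2, col=0) -> (row=3, col=0)
Final: (row=3, col=0)

Answer: Final position: (row=3, col=0)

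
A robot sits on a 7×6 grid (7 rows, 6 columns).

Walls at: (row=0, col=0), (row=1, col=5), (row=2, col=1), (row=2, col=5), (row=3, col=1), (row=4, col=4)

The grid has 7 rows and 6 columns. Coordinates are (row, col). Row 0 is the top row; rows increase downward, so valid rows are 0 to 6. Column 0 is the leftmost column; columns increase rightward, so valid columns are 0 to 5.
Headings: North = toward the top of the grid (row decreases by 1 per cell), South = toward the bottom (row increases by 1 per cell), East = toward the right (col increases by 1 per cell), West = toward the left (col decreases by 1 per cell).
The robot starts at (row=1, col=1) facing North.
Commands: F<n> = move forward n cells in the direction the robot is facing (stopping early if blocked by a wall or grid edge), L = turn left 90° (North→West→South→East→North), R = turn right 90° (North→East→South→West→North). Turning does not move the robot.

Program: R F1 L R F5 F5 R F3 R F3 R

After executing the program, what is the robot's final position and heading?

Start: (row=1, col=1), facing North
  R: turn right, now facing East
  F1: move forward 1, now at (row=1, col=2)
  L: turn left, now facing North
  R: turn right, now facing East
  F5: move forward 2/5 (blocked), now at (row=1, col=4)
  F5: move forward 0/5 (blocked), now at (row=1, col=4)
  R: turn right, now facing South
  F3: move forward 2/3 (blocked), now at (row=3, col=4)
  R: turn right, now facing West
  F3: move forward 2/3 (blocked), now at (row=3, col=2)
  R: turn right, now facing North
Final: (row=3, col=2), facing North

Answer: Final position: (row=3, col=2), facing North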